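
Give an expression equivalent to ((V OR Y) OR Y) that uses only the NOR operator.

((((V NOR Y) NOR (V NOR Y)) NOR Y) NOR (((V NOR Y) NOR (V NOR Y)) NOR Y))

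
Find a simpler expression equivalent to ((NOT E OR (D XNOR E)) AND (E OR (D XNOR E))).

By distribution ((E OR v) AND (E OR NOT v) = E):
= (D XNOR E)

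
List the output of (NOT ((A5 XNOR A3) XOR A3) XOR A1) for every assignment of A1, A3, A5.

A1 | A3 | A5 | Output
---------------------
0 | 0 | 0 | 0
0 | 0 | 1 | 1
0 | 1 | 0 | 0
0 | 1 | 1 | 1
1 | 0 | 0 | 1
1 | 0 | 1 | 0
1 | 1 | 0 | 1
1 | 1 | 1 | 0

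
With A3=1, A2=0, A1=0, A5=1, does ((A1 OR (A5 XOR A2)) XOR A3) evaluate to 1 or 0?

Substituting: ((0 OR (1 XOR 0)) XOR 1)
= 0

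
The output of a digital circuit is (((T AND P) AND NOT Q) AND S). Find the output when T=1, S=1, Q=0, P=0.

Substituting: (((1 AND 0) AND NOT 0) AND 1)
= 0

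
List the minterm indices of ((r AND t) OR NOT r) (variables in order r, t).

Σm(0, 1, 3) = (NOT r AND NOT t) OR (NOT r AND t) OR (r AND t)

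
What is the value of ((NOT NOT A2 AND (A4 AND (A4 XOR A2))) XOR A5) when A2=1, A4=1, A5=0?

Substituting: ((NOT NOT 1 AND (1 AND (1 XOR 1))) XOR 0)
= 0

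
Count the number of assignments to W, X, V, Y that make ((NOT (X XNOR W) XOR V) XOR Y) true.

Satisfying assignments: (0,0,0,1), (0,0,1,0), (0,1,0,0), (0,1,1,1), (1,0,0,0), (1,0,1,1), (1,1,0,1), (1,1,1,0)
Count: 8 out of 16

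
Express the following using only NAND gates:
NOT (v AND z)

(((v NAND z) NAND (v NAND z)) NAND ((v NAND z) NAND (v NAND z)))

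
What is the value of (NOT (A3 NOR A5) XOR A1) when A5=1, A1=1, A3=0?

Substituting: (NOT (0 NOR 1) XOR 1)
= 0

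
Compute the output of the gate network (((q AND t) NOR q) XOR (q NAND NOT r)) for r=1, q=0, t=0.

Substituting: (((0 AND 0) NOR 0) XOR (0 NAND NOT 1))
= 0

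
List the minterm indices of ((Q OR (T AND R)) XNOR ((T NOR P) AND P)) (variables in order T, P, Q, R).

Σm(0, 1, 4, 5, 8, 12) = (NOT T AND NOT P AND NOT Q AND NOT R) OR (NOT T AND NOT P AND NOT Q AND R) OR (NOT T AND P AND NOT Q AND NOT R) OR (NOT T AND P AND NOT Q AND R) OR (T AND NOT P AND NOT Q AND NOT R) OR (T AND P AND NOT Q AND NOT R)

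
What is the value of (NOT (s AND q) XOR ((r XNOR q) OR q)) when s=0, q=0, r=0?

Substituting: (NOT (0 AND 0) XOR ((0 XNOR 0) OR 0))
= 0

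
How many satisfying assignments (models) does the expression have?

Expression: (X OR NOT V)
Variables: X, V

Satisfying assignments: (0,0), (1,0), (1,1)
Count: 3 out of 4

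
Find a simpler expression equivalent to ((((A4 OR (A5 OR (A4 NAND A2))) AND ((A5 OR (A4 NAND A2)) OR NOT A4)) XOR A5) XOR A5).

By XOR self-cancellation ((E XOR v) XOR v = E) then distribution ((E OR v) AND (E OR NOT v) = E):
= (A5 OR (A4 NAND A2))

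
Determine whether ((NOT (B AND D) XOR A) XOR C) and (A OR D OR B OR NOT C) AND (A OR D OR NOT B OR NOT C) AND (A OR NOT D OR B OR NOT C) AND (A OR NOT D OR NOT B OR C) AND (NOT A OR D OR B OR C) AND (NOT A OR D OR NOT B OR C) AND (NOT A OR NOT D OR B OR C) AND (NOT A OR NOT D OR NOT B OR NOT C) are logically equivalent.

Yes, they are equivalent — the two output columns agree on all 16 assignments:
A | D | B | C | Expression 1 | Expression 2
-------------------------------------------
0 | 0 | 0 | 0 | 1 | 1
0 | 0 | 0 | 1 | 0 | 0
0 | 0 | 1 | 0 | 1 | 1
0 | 0 | 1 | 1 | 0 | 0
0 | 1 | 0 | 0 | 1 | 1
0 | 1 | 0 | 1 | 0 | 0
0 | 1 | 1 | 0 | 0 | 0
0 | 1 | 1 | 1 | 1 | 1
1 | 0 | 0 | 0 | 0 | 0
1 | 0 | 0 | 1 | 1 | 1
1 | 0 | 1 | 0 | 0 | 0
1 | 0 | 1 | 1 | 1 | 1
1 | 1 | 0 | 0 | 0 | 0
1 | 1 | 0 | 1 | 1 | 1
1 | 1 | 1 | 0 | 1 | 1
1 | 1 | 1 | 1 | 0 | 0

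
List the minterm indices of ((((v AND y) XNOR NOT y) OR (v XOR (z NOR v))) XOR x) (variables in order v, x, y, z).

Σm(0, 2, 3, 5, 8, 9, 10, 11) = (NOT v AND NOT x AND NOT y AND NOT z) OR (NOT v AND NOT x AND y AND NOT z) OR (NOT v AND NOT x AND y AND z) OR (NOT v AND x AND NOT y AND z) OR (v AND NOT x AND NOT y AND NOT z) OR (v AND NOT x AND NOT y AND z) OR (v AND NOT x AND y AND NOT z) OR (v AND NOT x AND y AND z)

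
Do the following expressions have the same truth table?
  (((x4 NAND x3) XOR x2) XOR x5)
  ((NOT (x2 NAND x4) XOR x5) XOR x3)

No. Counterexample: with x2=0, x5=0, x4=0, x3=0, Expression 1 = 1 but Expression 2 = 0.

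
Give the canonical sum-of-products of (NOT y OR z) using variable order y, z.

Σm(0, 1, 3) = (NOT y AND NOT z) OR (NOT y AND z) OR (y AND z)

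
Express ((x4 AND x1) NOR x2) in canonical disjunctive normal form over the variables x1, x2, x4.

(NOT x1 AND NOT x2 AND NOT x4) OR (NOT x1 AND NOT x2 AND x4) OR (x1 AND NOT x2 AND NOT x4)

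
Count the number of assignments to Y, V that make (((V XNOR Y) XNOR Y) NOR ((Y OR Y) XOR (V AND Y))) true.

Satisfying assignments: (0,0)
Count: 1 out of 4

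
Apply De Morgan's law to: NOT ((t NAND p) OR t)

NOT (t NAND p) AND NOT t
De Morgan's: NOT(OR of terms) = AND of negations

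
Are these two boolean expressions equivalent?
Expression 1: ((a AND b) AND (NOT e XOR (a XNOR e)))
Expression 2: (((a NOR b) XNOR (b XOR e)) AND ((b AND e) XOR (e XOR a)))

No. Counterexample: with b=0, a=0, e=1, Expression 1 = 0 but Expression 2 = 1.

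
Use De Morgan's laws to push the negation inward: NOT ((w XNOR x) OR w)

NOT (w XNOR x) AND NOT w
De Morgan's: NOT(OR of terms) = AND of negations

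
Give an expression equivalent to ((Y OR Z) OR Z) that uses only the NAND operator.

((((Y NAND Y) NAND (Z NAND Z)) NAND ((Y NAND Y) NAND (Z NAND Z))) NAND (Z NAND Z))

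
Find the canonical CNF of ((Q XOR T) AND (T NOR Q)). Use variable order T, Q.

(T OR Q) AND (T OR NOT Q) AND (NOT T OR Q) AND (NOT T OR NOT Q)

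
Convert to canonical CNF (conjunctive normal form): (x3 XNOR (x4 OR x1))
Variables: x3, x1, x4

(x3 OR x1 OR NOT x4) AND (x3 OR NOT x1 OR x4) AND (x3 OR NOT x1 OR NOT x4) AND (NOT x3 OR x1 OR x4)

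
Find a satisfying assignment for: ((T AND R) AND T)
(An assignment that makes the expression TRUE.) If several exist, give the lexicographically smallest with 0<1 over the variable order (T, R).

T=1, R=1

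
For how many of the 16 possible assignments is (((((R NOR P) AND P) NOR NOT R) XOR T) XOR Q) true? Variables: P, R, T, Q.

Satisfying assignments: (0,0,0,1), (0,0,1,0), (0,1,0,0), (0,1,1,1), (1,0,0,1), (1,0,1,0), (1,1,0,0), (1,1,1,1)
Count: 8 out of 16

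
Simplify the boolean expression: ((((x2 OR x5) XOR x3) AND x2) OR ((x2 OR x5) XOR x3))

By absorption (E OR (E AND v) = E):
= ((x2 OR x5) XOR x3)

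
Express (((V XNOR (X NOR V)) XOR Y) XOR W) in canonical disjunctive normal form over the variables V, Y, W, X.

(NOT V AND NOT Y AND NOT W AND X) OR (NOT V AND NOT Y AND W AND NOT X) OR (NOT V AND Y AND NOT W AND NOT X) OR (NOT V AND Y AND W AND X) OR (V AND NOT Y AND W AND NOT X) OR (V AND NOT Y AND W AND X) OR (V AND Y AND NOT W AND NOT X) OR (V AND Y AND NOT W AND X)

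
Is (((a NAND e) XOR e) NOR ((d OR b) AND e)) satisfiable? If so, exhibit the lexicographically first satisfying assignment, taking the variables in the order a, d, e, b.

a=0, d=0, e=1, b=0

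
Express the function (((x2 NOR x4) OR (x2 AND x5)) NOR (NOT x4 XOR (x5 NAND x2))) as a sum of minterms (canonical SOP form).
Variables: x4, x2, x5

Σm(2) = (NOT x4 AND x2 AND NOT x5)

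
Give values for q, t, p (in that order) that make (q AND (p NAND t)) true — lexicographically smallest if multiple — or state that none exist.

q=1, t=0, p=0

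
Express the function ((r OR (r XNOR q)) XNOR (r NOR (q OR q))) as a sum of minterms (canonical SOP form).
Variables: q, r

Σm(0, 2) = (NOT q AND NOT r) OR (q AND NOT r)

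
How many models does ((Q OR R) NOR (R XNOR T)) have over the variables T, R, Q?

Satisfying assignments: (1,0,0)
Count: 1 out of 8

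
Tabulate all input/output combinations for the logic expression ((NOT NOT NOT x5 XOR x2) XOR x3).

x2 | x3 | x5 | Output
---------------------
0 | 0 | 0 | 1
0 | 0 | 1 | 0
0 | 1 | 0 | 0
0 | 1 | 1 | 1
1 | 0 | 0 | 0
1 | 0 | 1 | 1
1 | 1 | 0 | 1
1 | 1 | 1 | 0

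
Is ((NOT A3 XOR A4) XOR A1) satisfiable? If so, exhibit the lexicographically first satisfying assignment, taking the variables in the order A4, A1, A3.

A4=0, A1=0, A3=0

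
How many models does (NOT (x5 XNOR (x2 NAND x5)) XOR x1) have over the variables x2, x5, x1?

Satisfying assignments: (0,0,0), (0,1,1), (1,0,0), (1,1,0)
Count: 4 out of 8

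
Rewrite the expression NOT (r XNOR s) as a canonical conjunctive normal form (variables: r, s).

(r OR s) AND (NOT r OR NOT s)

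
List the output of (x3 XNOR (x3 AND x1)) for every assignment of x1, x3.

x1 | x3 | Output
----------------
0 | 0 | 1
0 | 1 | 0
1 | 0 | 1
1 | 1 | 1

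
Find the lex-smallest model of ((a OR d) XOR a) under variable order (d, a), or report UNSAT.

d=1, a=0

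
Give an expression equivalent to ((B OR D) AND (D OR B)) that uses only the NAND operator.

((((B NAND B) NAND (D NAND D)) NAND ((D NAND D) NAND (B NAND B))) NAND (((B NAND B) NAND (D NAND D)) NAND ((D NAND D) NAND (B NAND B))))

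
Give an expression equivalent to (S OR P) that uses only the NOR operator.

((S NOR P) NOR (S NOR P))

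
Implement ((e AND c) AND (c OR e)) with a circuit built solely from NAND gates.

((((e NAND c) NAND (e NAND c)) NAND ((c NAND c) NAND (e NAND e))) NAND (((e NAND c) NAND (e NAND c)) NAND ((c NAND c) NAND (e NAND e))))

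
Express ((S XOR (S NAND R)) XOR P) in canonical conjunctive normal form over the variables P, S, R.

(P OR NOT S OR R) AND (NOT P OR S OR R) AND (NOT P OR S OR NOT R) AND (NOT P OR NOT S OR NOT R)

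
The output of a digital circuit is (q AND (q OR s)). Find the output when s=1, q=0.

Substituting: (0 AND (0 OR 1))
= 0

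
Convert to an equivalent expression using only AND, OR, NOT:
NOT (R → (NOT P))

R AND P
(Negated implication: NOT(A → B) = A AND NOT B)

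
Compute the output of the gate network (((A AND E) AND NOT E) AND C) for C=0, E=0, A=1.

Substituting: (((1 AND 0) AND NOT 0) AND 0)
= 0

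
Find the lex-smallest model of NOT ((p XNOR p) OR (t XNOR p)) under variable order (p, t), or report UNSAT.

UNSATISFIABLE - no assignment makes this expression true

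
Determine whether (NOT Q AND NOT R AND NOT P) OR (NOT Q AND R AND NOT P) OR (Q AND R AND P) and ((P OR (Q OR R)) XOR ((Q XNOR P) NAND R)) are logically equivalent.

Yes, they are equivalent — the two output columns agree on all 8 assignments:
Q | R | P | Expression 1 | Expression 2
---------------------------------------
0 | 0 | 0 | 1 | 1
0 | 0 | 1 | 0 | 0
0 | 1 | 0 | 1 | 1
0 | 1 | 1 | 0 | 0
1 | 0 | 0 | 0 | 0
1 | 0 | 1 | 0 | 0
1 | 1 | 0 | 0 | 0
1 | 1 | 1 | 1 | 1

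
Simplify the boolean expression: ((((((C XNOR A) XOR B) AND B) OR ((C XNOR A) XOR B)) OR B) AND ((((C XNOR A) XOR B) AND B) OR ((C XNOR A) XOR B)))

By absorption (E AND (E OR v) = E) then absorption (E OR (E AND v) = E):
= ((C XNOR A) XOR B)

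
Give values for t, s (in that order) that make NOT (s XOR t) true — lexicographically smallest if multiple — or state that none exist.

t=0, s=0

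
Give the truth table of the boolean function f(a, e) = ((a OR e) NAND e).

a | e | Output
--------------
0 | 0 | 1
0 | 1 | 0
1 | 0 | 1
1 | 1 | 0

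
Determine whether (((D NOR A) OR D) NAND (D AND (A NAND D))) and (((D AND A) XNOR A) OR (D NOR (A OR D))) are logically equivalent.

No. Counterexample: with A=0, D=1, Expression 1 = 0 but Expression 2 = 1.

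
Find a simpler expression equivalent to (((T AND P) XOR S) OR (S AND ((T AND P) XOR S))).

By absorption (E OR (E AND v) = E):
= ((T AND P) XOR S)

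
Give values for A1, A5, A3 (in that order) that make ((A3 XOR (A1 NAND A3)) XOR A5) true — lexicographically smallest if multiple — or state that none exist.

A1=0, A5=0, A3=0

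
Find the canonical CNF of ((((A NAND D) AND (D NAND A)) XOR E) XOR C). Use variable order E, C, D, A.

(E OR C OR NOT D OR NOT A) AND (E OR NOT C OR D OR A) AND (E OR NOT C OR D OR NOT A) AND (E OR NOT C OR NOT D OR A) AND (NOT E OR C OR D OR A) AND (NOT E OR C OR D OR NOT A) AND (NOT E OR C OR NOT D OR A) AND (NOT E OR NOT C OR NOT D OR NOT A)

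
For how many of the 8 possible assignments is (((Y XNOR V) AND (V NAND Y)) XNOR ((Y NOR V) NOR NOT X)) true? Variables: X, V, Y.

Satisfying assignments: (0,0,1), (0,1,0), (0,1,1)
Count: 3 out of 8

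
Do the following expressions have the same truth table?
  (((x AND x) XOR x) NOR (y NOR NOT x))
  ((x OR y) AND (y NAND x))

No. Counterexample: with y=0, x=0, Expression 1 = 1 but Expression 2 = 0.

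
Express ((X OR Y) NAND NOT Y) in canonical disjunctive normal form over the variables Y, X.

(NOT Y AND NOT X) OR (Y AND NOT X) OR (Y AND X)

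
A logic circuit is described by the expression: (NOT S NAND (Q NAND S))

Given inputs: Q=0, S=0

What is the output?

Substituting: (NOT 0 NAND (0 NAND 0))
= 0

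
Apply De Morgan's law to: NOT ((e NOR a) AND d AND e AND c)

NOT (e NOR a) OR NOT d OR NOT e OR NOT c
De Morgan's: NOT(AND of terms) = OR of negations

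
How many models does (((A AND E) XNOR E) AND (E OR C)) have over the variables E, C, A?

Satisfying assignments: (0,1,0), (0,1,1), (1,0,1), (1,1,1)
Count: 4 out of 8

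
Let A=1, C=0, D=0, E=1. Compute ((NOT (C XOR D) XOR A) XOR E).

Substituting: ((NOT (0 XOR 0) XOR 1) XOR 1)
= 1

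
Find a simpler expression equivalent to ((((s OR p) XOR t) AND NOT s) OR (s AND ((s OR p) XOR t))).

By distribution ((E AND v) OR (E AND NOT v) = E):
= ((s OR p) XOR t)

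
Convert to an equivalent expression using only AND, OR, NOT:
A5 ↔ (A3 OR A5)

(A5 AND (A3 OR A5)) OR (NOT A5 AND NOT (A3 OR A5))
(Biconditional = both true or both false)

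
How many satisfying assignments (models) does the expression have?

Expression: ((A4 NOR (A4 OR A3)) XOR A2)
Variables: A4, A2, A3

Satisfying assignments: (0,0,0), (0,1,1), (1,1,0), (1,1,1)
Count: 4 out of 8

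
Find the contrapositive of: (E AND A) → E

Contrapositive: NOT E → NOT (E AND A)
Note: A statement and its contrapositive are logically equivalent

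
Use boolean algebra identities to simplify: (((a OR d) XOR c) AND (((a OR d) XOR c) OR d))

By absorption (E AND (E OR v) = E):
= ((a OR d) XOR c)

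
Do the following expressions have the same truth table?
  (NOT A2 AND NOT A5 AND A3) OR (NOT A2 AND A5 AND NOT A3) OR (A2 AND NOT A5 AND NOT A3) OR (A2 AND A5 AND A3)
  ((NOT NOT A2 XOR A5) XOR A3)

Yes, they are equivalent — the two output columns agree on all 8 assignments:
A2 | A5 | A3 | Expression 1 | Expression 2
------------------------------------------
0 | 0 | 0 | 0 | 0
0 | 0 | 1 | 1 | 1
0 | 1 | 0 | 1 | 1
0 | 1 | 1 | 0 | 0
1 | 0 | 0 | 1 | 1
1 | 0 | 1 | 0 | 0
1 | 1 | 0 | 0 | 0
1 | 1 | 1 | 1 | 1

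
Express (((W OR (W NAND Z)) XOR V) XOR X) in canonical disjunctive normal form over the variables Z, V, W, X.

(NOT Z AND NOT V AND NOT W AND NOT X) OR (NOT Z AND NOT V AND W AND NOT X) OR (NOT Z AND V AND NOT W AND X) OR (NOT Z AND V AND W AND X) OR (Z AND NOT V AND NOT W AND NOT X) OR (Z AND NOT V AND W AND NOT X) OR (Z AND V AND NOT W AND X) OR (Z AND V AND W AND X)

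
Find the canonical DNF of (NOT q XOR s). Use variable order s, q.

(NOT s AND NOT q) OR (s AND q)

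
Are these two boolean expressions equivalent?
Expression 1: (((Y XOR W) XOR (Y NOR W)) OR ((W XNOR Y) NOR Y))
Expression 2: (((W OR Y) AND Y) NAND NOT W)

No. Counterexample: with W=0, Y=1, Expression 1 = 1 but Expression 2 = 0.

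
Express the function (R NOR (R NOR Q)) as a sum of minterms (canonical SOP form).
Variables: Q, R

Σm(2) = (Q AND NOT R)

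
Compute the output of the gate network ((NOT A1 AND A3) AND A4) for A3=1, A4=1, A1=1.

Substituting: ((NOT 1 AND 1) AND 1)
= 0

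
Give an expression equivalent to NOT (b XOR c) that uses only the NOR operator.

(((((b NOR c) NOR (b NOR c)) NOR ((b NOR c) NOR (b NOR c))) NOR ((((b NOR b) NOR (c NOR c)) NOR ((b NOR b) NOR (c NOR c))) NOR (((b NOR b) NOR (c NOR c)) NOR ((b NOR b) NOR (c NOR c))))) NOR ((((b NOR c) NOR (b NOR c)) NOR ((b NOR c) NOR (b NOR c))) NOR ((((b NOR b) NOR (c NOR c)) NOR ((b NOR b) NOR (c NOR c))) NOR (((b NOR b) NOR (c NOR c)) NOR ((b NOR b) NOR (c NOR c))))))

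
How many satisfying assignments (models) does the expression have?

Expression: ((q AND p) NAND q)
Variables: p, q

Satisfying assignments: (0,0), (0,1), (1,0)
Count: 3 out of 4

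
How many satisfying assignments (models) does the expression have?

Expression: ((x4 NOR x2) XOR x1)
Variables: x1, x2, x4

Satisfying assignments: (0,0,0), (1,0,1), (1,1,0), (1,1,1)
Count: 4 out of 8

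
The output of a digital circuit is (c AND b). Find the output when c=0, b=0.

Substituting: (0 AND 0)
= 0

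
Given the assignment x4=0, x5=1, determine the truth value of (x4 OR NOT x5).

Substituting: (0 OR NOT 1)
= 0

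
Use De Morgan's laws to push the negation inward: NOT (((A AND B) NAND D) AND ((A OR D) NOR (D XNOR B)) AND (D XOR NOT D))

NOT ((A AND B) NAND D) OR NOT ((A OR D) NOR (D XNOR B)) OR NOT (D XOR NOT D)
De Morgan's: NOT(AND of terms) = OR of negations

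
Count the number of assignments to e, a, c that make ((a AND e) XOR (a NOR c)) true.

Satisfying assignments: (0,0,0), (1,0,0), (1,1,0), (1,1,1)
Count: 4 out of 8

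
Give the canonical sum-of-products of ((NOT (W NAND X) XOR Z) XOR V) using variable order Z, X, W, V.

Σm(1, 3, 5, 6, 8, 10, 12, 15) = (NOT Z AND NOT X AND NOT W AND V) OR (NOT Z AND NOT X AND W AND V) OR (NOT Z AND X AND NOT W AND V) OR (NOT Z AND X AND W AND NOT V) OR (Z AND NOT X AND NOT W AND NOT V) OR (Z AND NOT X AND W AND NOT V) OR (Z AND X AND NOT W AND NOT V) OR (Z AND X AND W AND V)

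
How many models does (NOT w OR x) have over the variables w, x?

Satisfying assignments: (0,0), (0,1), (1,1)
Count: 3 out of 4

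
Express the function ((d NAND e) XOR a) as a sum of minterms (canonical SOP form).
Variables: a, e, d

Σm(0, 1, 2, 7) = (NOT a AND NOT e AND NOT d) OR (NOT a AND NOT e AND d) OR (NOT a AND e AND NOT d) OR (a AND e AND d)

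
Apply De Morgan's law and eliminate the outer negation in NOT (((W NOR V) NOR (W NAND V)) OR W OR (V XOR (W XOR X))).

NOT ((W NOR V) NOR (W NAND V)) AND NOT W AND NOT (V XOR (W XOR X))
De Morgan's: NOT(OR of terms) = AND of negations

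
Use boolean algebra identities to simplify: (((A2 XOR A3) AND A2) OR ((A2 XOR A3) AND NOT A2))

By distribution ((E AND v) OR (E AND NOT v) = E):
= (A2 XOR A3)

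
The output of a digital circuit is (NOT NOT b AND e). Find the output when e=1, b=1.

Substituting: (NOT NOT 1 AND 1)
= 1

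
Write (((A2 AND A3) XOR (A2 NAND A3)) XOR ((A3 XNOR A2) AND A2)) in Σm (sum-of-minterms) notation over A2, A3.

Σm(0, 1, 2) = (NOT A2 AND NOT A3) OR (NOT A2 AND A3) OR (A2 AND NOT A3)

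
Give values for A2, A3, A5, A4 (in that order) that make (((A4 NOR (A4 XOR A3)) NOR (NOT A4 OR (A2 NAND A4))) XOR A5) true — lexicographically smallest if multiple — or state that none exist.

A2=0, A3=0, A5=1, A4=0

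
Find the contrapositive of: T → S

Contrapositive: NOT S → NOT T
Note: A statement and its contrapositive are logically equivalent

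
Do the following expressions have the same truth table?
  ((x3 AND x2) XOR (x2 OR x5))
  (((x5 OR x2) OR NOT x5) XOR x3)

No. Counterexample: with x5=0, x2=0, x3=0, Expression 1 = 0 but Expression 2 = 1.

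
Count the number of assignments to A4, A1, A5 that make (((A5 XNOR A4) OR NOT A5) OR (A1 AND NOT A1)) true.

Satisfying assignments: (0,0,0), (0,1,0), (1,0,0), (1,0,1), (1,1,0), (1,1,1)
Count: 6 out of 8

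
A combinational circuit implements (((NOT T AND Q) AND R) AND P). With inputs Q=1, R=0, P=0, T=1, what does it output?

Substituting: (((NOT 1 AND 1) AND 0) AND 0)
= 0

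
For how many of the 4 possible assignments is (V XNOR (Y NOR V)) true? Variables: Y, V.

Satisfying assignments: (1,0)
Count: 1 out of 4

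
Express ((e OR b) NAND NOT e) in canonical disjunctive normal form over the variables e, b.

(NOT e AND NOT b) OR (e AND NOT b) OR (e AND b)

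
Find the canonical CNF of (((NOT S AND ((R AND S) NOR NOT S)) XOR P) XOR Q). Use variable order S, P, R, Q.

(S OR P OR R OR Q) AND (S OR P OR NOT R OR Q) AND (S OR NOT P OR R OR NOT Q) AND (S OR NOT P OR NOT R OR NOT Q) AND (NOT S OR P OR R OR Q) AND (NOT S OR P OR NOT R OR Q) AND (NOT S OR NOT P OR R OR NOT Q) AND (NOT S OR NOT P OR NOT R OR NOT Q)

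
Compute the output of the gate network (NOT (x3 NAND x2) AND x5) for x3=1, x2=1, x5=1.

Substituting: (NOT (1 NAND 1) AND 1)
= 1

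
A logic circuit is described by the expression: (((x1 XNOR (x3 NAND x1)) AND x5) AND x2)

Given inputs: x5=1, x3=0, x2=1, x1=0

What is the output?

Substituting: (((0 XNOR (0 NAND 0)) AND 1) AND 1)
= 0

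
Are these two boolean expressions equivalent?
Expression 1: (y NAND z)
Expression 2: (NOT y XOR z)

No. Counterexample: with y=0, z=1, Expression 1 = 1 but Expression 2 = 0.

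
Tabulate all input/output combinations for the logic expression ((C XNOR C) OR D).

C | D | Output
--------------
0 | 0 | 1
0 | 1 | 1
1 | 0 | 1
1 | 1 | 1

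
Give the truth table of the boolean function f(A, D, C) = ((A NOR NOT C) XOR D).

A | D | C | Output
------------------
0 | 0 | 0 | 0
0 | 0 | 1 | 1
0 | 1 | 0 | 1
0 | 1 | 1 | 0
1 | 0 | 0 | 0
1 | 0 | 1 | 0
1 | 1 | 0 | 1
1 | 1 | 1 | 1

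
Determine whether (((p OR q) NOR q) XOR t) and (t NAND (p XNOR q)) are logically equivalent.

No. Counterexample: with p=0, t=0, q=1, Expression 1 = 0 but Expression 2 = 1.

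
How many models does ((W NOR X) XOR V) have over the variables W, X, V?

Satisfying assignments: (0,0,0), (0,1,1), (1,0,1), (1,1,1)
Count: 4 out of 8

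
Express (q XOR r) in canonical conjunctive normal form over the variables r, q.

(r OR q) AND (NOT r OR NOT q)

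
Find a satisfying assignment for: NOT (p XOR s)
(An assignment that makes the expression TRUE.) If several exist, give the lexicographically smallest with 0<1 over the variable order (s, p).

s=0, p=0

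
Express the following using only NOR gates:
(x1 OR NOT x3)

((x1 NOR (x3 NOR x3)) NOR (x1 NOR (x3 NOR x3)))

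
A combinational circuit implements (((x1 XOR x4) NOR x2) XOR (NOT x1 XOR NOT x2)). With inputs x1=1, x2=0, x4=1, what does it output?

Substituting: (((1 XOR 1) NOR 0) XOR (NOT 1 XOR NOT 0))
= 0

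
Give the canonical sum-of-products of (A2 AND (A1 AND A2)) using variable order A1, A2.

Σm(3) = (A1 AND A2)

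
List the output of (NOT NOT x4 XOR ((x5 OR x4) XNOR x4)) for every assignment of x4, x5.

x4 | x5 | Output
----------------
0 | 0 | 1
0 | 1 | 0
1 | 0 | 0
1 | 1 | 0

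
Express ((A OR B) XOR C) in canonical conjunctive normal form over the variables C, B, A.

(C OR B OR A) AND (NOT C OR B OR NOT A) AND (NOT C OR NOT B OR A) AND (NOT C OR NOT B OR NOT A)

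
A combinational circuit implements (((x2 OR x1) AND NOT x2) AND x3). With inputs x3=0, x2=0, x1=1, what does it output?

Substituting: (((0 OR 1) AND NOT 0) AND 0)
= 0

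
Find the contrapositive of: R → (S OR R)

Contrapositive: NOT (S OR R) → NOT R
Note: A statement and its contrapositive are logically equivalent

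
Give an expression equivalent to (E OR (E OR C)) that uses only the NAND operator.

((E NAND E) NAND (((E NAND E) NAND (C NAND C)) NAND ((E NAND E) NAND (C NAND C))))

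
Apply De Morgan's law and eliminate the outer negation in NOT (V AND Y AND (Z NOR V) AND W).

NOT V OR NOT Y OR NOT (Z NOR V) OR NOT W
De Morgan's: NOT(AND of terms) = OR of negations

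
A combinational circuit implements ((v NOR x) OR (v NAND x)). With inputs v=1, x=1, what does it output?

Substituting: ((1 NOR 1) OR (1 NAND 1))
= 0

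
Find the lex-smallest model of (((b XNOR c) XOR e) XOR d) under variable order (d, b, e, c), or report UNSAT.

d=0, b=0, e=0, c=0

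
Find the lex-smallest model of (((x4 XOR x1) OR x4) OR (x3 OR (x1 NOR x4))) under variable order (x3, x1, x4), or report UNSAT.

x3=0, x1=0, x4=0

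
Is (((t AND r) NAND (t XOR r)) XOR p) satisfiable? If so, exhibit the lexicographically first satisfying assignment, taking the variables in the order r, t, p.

r=0, t=0, p=0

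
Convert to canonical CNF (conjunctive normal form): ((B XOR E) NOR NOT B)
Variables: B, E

(B OR E) AND (B OR NOT E) AND (NOT B OR E)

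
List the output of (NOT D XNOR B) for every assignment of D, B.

D | B | Output
--------------
0 | 0 | 0
0 | 1 | 1
1 | 0 | 1
1 | 1 | 0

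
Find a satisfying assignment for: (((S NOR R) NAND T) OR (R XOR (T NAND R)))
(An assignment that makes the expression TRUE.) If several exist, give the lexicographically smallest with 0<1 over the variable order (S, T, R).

S=0, T=0, R=0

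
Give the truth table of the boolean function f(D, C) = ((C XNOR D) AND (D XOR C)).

D | C | Output
--------------
0 | 0 | 0
0 | 1 | 0
1 | 0 | 0
1 | 1 | 0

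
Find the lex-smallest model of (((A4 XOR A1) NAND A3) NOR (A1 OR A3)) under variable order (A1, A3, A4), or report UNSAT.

UNSATISFIABLE - no assignment makes this expression true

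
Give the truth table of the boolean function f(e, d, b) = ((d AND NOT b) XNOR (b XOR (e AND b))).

e | d | b | Output
------------------
0 | 0 | 0 | 1
0 | 0 | 1 | 0
0 | 1 | 0 | 0
0 | 1 | 1 | 0
1 | 0 | 0 | 1
1 | 0 | 1 | 1
1 | 1 | 0 | 0
1 | 1 | 1 | 1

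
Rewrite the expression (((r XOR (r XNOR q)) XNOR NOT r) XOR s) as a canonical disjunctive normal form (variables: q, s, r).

(NOT q AND NOT s AND NOT r) OR (NOT q AND s AND r) OR (q AND NOT s AND r) OR (q AND s AND NOT r)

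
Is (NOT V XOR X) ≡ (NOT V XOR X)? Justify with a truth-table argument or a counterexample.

Yes, they are equivalent — the two output columns agree on all 4 assignments:
X | V | Expression 1 | Expression 2
-----------------------------------
0 | 0 | 1 | 1
0 | 1 | 0 | 0
1 | 0 | 0 | 0
1 | 1 | 1 | 1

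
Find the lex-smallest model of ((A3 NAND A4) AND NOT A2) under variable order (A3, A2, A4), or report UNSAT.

A3=0, A2=0, A4=0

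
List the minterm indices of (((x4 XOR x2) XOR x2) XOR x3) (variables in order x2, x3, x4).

Σm(1, 2, 5, 6) = (NOT x2 AND NOT x3 AND x4) OR (NOT x2 AND x3 AND NOT x4) OR (x2 AND NOT x3 AND x4) OR (x2 AND x3 AND NOT x4)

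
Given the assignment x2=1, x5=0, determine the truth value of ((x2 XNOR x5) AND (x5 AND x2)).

Substituting: ((1 XNOR 0) AND (0 AND 1))
= 0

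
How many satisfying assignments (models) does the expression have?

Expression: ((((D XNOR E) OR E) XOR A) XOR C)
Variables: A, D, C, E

Satisfying assignments: (0,0,0,0), (0,0,0,1), (0,1,0,1), (0,1,1,0), (1,0,1,0), (1,0,1,1), (1,1,0,0), (1,1,1,1)
Count: 8 out of 16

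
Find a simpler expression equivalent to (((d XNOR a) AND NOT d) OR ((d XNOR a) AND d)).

By distribution ((E AND v) OR (E AND NOT v) = E):
= (d XNOR a)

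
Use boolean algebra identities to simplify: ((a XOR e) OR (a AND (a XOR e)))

By absorption (E OR (E AND v) = E):
= (a XOR e)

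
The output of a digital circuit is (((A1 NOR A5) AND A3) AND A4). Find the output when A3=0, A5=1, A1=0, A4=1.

Substituting: (((0 NOR 1) AND 0) AND 1)
= 0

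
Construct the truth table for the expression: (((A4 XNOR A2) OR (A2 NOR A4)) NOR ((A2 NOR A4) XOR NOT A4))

A4 | A2 | Output
----------------
0 | 0 | 0
0 | 1 | 0
1 | 0 | 1
1 | 1 | 0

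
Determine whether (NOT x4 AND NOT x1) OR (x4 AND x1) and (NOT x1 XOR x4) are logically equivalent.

Yes, they are equivalent — the two output columns agree on all 4 assignments:
x4 | x1 | Expression 1 | Expression 2
-------------------------------------
0 | 0 | 1 | 1
0 | 1 | 0 | 0
1 | 0 | 0 | 0
1 | 1 | 1 | 1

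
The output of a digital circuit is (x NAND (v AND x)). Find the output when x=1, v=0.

Substituting: (1 NAND (0 AND 1))
= 1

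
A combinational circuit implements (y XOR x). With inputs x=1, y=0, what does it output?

Substituting: (0 XOR 1)
= 1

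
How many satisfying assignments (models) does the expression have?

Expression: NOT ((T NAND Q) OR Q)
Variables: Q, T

No assignment satisfies the expression.
Count: 0 out of 4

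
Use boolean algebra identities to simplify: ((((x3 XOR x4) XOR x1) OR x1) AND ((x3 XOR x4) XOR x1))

By absorption (E AND (E OR v) = E):
= ((x3 XOR x4) XOR x1)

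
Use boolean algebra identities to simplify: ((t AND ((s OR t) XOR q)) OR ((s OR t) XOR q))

By absorption (E OR (E AND v) = E):
= ((s OR t) XOR q)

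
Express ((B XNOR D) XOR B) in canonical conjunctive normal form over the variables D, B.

(NOT D OR B) AND (NOT D OR NOT B)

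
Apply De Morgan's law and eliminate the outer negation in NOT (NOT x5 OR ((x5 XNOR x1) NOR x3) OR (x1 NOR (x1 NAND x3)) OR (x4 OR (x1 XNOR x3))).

x5 AND NOT ((x5 XNOR x1) NOR x3) AND NOT (x1 NOR (x1 NAND x3)) AND NOT (x4 OR (x1 XNOR x3))
De Morgan's: NOT(OR of terms) = AND of negations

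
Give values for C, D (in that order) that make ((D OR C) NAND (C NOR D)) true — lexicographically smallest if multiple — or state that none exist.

C=0, D=0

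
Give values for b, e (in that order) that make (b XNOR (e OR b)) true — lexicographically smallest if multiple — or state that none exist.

b=0, e=0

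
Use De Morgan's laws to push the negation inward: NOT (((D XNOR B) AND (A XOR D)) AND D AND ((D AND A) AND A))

NOT ((D XNOR B) AND (A XOR D)) OR NOT D OR NOT ((D AND A) AND A)
De Morgan's: NOT(AND of terms) = OR of negations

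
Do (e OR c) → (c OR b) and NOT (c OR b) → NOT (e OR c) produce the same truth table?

Yes, Contrapositive is always equivalent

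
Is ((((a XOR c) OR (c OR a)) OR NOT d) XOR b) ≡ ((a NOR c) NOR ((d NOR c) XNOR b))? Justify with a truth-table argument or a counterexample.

No. Counterexample: with a=0, b=0, d=0, c=0, Expression 1 = 1 but Expression 2 = 0.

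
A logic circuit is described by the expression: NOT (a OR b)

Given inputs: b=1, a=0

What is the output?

Substituting: NOT (0 OR 1)
= 0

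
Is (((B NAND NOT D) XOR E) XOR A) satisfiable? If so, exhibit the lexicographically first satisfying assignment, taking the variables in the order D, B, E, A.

D=0, B=0, E=0, A=0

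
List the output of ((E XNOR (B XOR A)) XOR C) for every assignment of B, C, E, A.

B | C | E | A | Output
----------------------
0 | 0 | 0 | 0 | 1
0 | 0 | 0 | 1 | 0
0 | 0 | 1 | 0 | 0
0 | 0 | 1 | 1 | 1
0 | 1 | 0 | 0 | 0
0 | 1 | 0 | 1 | 1
0 | 1 | 1 | 0 | 1
0 | 1 | 1 | 1 | 0
1 | 0 | 0 | 0 | 0
1 | 0 | 0 | 1 | 1
1 | 0 | 1 | 0 | 1
1 | 0 | 1 | 1 | 0
1 | 1 | 0 | 0 | 1
1 | 1 | 0 | 1 | 0
1 | 1 | 1 | 0 | 0
1 | 1 | 1 | 1 | 1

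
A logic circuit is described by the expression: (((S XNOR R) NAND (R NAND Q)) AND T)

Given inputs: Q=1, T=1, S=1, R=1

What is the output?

Substituting: (((1 XNOR 1) NAND (1 NAND 1)) AND 1)
= 1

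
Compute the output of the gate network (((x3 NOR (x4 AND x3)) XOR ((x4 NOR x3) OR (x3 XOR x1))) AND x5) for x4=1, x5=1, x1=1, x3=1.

Substituting: (((1 NOR (1 AND 1)) XOR ((1 NOR 1) OR (1 XOR 1))) AND 1)
= 0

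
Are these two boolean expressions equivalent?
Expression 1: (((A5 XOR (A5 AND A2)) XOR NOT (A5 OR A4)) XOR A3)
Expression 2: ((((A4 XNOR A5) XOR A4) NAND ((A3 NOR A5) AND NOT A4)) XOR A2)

No. Counterexample: with A3=0, A5=0, A2=0, A4=0, Expression 1 = 1 but Expression 2 = 0.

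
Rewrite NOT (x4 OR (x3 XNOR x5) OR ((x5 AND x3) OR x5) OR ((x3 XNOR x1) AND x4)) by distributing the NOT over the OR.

NOT x4 AND NOT (x3 XNOR x5) AND NOT ((x5 AND x3) OR x5) AND NOT ((x3 XNOR x1) AND x4)
De Morgan's: NOT(OR of terms) = AND of negations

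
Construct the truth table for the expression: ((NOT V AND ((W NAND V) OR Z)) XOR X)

W | Z | V | X | Output
----------------------
0 | 0 | 0 | 0 | 1
0 | 0 | 0 | 1 | 0
0 | 0 | 1 | 0 | 0
0 | 0 | 1 | 1 | 1
0 | 1 | 0 | 0 | 1
0 | 1 | 0 | 1 | 0
0 | 1 | 1 | 0 | 0
0 | 1 | 1 | 1 | 1
1 | 0 | 0 | 0 | 1
1 | 0 | 0 | 1 | 0
1 | 0 | 1 | 0 | 0
1 | 0 | 1 | 1 | 1
1 | 1 | 0 | 0 | 1
1 | 1 | 0 | 1 | 0
1 | 1 | 1 | 0 | 0
1 | 1 | 1 | 1 | 1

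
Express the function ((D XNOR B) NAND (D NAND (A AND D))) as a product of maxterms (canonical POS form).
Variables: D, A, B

ΠM(0, 2, 5) = (D OR A OR B) AND (D OR NOT A OR B) AND (NOT D OR A OR NOT B)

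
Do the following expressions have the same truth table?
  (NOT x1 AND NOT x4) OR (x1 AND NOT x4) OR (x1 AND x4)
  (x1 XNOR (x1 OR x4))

Yes, they are equivalent — the two output columns agree on all 4 assignments:
x1 | x4 | Expression 1 | Expression 2
-------------------------------------
0 | 0 | 1 | 1
0 | 1 | 0 | 0
1 | 0 | 1 | 1
1 | 1 | 1 | 1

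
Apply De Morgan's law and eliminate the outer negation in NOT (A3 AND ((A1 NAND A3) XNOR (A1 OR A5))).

NOT A3 OR NOT ((A1 NAND A3) XNOR (A1 OR A5))
De Morgan's: NOT(AND of terms) = OR of negations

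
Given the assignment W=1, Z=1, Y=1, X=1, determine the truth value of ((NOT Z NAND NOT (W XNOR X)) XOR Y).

Substituting: ((NOT 1 NAND NOT (1 XNOR 1)) XOR 1)
= 0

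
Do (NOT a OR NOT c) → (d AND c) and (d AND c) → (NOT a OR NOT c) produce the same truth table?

No, Converse is not equivalent to original (counterexample: d=0, c=0, a=0)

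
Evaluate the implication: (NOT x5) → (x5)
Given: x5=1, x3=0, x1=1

Antecedent (NOT x5) = 0; consequent (x5) = 1.
0 → 1 = 1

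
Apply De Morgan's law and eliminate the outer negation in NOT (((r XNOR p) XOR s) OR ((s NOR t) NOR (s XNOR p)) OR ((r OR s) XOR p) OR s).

NOT ((r XNOR p) XOR s) AND NOT ((s NOR t) NOR (s XNOR p)) AND NOT ((r OR s) XOR p) AND NOT s
De Morgan's: NOT(OR of terms) = AND of negations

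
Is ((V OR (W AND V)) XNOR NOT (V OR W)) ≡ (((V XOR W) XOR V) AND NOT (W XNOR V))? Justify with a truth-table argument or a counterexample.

Yes, they are equivalent — the two output columns agree on all 4 assignments:
V | W | Expression 1 | Expression 2
-----------------------------------
0 | 0 | 0 | 0
0 | 1 | 1 | 1
1 | 0 | 0 | 0
1 | 1 | 0 | 0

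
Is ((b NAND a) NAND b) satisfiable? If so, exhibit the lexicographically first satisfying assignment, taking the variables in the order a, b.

a=0, b=0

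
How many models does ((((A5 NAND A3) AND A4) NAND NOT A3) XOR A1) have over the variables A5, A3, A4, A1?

Satisfying assignments: (0,0,0,0), (0,0,1,1), (0,1,0,0), (0,1,1,0), (1,0,0,0), (1,0,1,1), (1,1,0,0), (1,1,1,0)
Count: 8 out of 16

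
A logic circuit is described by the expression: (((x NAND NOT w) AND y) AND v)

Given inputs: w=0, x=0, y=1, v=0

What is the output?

Substituting: (((0 NAND NOT 0) AND 1) AND 0)
= 0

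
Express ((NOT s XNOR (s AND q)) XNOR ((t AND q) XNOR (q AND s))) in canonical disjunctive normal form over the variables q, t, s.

(NOT q AND NOT t AND s) OR (NOT q AND t AND s) OR (q AND NOT t AND s) OR (q AND t AND NOT s)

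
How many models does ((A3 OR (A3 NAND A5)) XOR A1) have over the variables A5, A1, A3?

Satisfying assignments: (0,0,0), (0,0,1), (1,0,0), (1,0,1)
Count: 4 out of 8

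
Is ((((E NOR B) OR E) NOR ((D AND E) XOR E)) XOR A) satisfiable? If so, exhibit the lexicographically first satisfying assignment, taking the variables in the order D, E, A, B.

D=0, E=0, A=0, B=1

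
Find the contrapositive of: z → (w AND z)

Contrapositive: NOT (w AND z) → NOT z
Note: A statement and its contrapositive are logically equivalent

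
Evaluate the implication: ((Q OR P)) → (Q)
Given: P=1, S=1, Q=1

Antecedent ((Q OR P)) = 1; consequent (Q) = 1.
1 → 1 = 1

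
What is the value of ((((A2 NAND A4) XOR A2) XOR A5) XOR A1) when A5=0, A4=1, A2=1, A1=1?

Substituting: ((((1 NAND 1) XOR 1) XOR 0) XOR 1)
= 0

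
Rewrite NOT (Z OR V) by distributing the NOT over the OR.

NOT Z AND NOT V
De Morgan's: NOT(OR of terms) = AND of negations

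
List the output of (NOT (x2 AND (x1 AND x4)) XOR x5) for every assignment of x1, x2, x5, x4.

x1 | x2 | x5 | x4 | Output
--------------------------
0 | 0 | 0 | 0 | 1
0 | 0 | 0 | 1 | 1
0 | 0 | 1 | 0 | 0
0 | 0 | 1 | 1 | 0
0 | 1 | 0 | 0 | 1
0 | 1 | 0 | 1 | 1
0 | 1 | 1 | 0 | 0
0 | 1 | 1 | 1 | 0
1 | 0 | 0 | 0 | 1
1 | 0 | 0 | 1 | 1
1 | 0 | 1 | 0 | 0
1 | 0 | 1 | 1 | 0
1 | 1 | 0 | 0 | 1
1 | 1 | 0 | 1 | 0
1 | 1 | 1 | 0 | 0
1 | 1 | 1 | 1 | 1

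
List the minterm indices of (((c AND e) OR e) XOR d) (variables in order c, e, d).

Σm(1, 2, 5, 6) = (NOT c AND NOT e AND d) OR (NOT c AND e AND NOT d) OR (c AND NOT e AND d) OR (c AND e AND NOT d)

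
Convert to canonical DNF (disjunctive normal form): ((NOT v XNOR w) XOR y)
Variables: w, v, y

(NOT w AND NOT v AND y) OR (NOT w AND v AND NOT y) OR (w AND NOT v AND NOT y) OR (w AND v AND y)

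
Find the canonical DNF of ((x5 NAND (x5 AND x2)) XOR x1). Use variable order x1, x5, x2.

(NOT x1 AND NOT x5 AND NOT x2) OR (NOT x1 AND NOT x5 AND x2) OR (NOT x1 AND x5 AND NOT x2) OR (x1 AND x5 AND x2)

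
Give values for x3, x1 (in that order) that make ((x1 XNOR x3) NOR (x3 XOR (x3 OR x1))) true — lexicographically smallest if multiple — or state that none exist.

x3=1, x1=0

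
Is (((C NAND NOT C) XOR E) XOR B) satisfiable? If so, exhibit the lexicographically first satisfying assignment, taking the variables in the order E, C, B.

E=0, C=0, B=0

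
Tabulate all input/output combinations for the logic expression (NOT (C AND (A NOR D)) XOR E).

C | A | E | D | Output
----------------------
0 | 0 | 0 | 0 | 1
0 | 0 | 0 | 1 | 1
0 | 0 | 1 | 0 | 0
0 | 0 | 1 | 1 | 0
0 | 1 | 0 | 0 | 1
0 | 1 | 0 | 1 | 1
0 | 1 | 1 | 0 | 0
0 | 1 | 1 | 1 | 0
1 | 0 | 0 | 0 | 0
1 | 0 | 0 | 1 | 1
1 | 0 | 1 | 0 | 1
1 | 0 | 1 | 1 | 0
1 | 1 | 0 | 0 | 1
1 | 1 | 0 | 1 | 1
1 | 1 | 1 | 0 | 0
1 | 1 | 1 | 1 | 0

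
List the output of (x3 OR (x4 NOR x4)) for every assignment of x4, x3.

x4 | x3 | Output
----------------
0 | 0 | 1
0 | 1 | 1
1 | 0 | 0
1 | 1 | 1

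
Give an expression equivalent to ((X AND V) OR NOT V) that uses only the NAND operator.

((((X NAND V) NAND (X NAND V)) NAND ((X NAND V) NAND (X NAND V))) NAND ((V NAND V) NAND (V NAND V)))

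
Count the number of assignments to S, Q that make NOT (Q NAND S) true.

Satisfying assignments: (1,1)
Count: 1 out of 4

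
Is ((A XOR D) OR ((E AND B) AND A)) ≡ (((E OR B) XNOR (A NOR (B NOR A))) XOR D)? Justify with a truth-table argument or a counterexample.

No. Counterexample: with A=0, E=0, D=0, B=0, Expression 1 = 0 but Expression 2 = 1.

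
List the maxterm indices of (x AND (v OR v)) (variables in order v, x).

ΠM(0, 1, 2) = (v OR x) AND (v OR NOT x) AND (NOT v OR x)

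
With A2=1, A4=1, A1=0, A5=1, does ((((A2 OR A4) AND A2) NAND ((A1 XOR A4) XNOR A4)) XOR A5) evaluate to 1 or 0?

Substituting: ((((1 OR 1) AND 1) NAND ((0 XOR 1) XNOR 1)) XOR 1)
= 1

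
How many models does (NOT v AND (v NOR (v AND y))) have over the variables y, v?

Satisfying assignments: (0,0), (1,0)
Count: 2 out of 4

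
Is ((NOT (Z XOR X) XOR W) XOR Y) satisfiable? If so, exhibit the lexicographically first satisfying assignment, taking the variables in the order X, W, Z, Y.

X=0, W=0, Z=0, Y=0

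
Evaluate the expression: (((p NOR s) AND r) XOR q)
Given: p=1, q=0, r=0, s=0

Substituting: (((1 NOR 0) AND 0) XOR 0)
= 0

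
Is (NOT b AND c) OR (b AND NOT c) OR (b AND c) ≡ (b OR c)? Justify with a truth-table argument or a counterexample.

Yes, they are equivalent — the two output columns agree on all 4 assignments:
b | c | Expression 1 | Expression 2
-----------------------------------
0 | 0 | 0 | 0
0 | 1 | 1 | 1
1 | 0 | 1 | 1
1 | 1 | 1 | 1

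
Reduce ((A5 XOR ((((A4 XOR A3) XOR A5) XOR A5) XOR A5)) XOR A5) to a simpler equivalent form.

By XOR self-cancellation ((E XOR v) XOR v = E) then XOR self-cancellation ((E XOR v) XOR v = E):
= ((A4 XOR A3) XOR A5)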